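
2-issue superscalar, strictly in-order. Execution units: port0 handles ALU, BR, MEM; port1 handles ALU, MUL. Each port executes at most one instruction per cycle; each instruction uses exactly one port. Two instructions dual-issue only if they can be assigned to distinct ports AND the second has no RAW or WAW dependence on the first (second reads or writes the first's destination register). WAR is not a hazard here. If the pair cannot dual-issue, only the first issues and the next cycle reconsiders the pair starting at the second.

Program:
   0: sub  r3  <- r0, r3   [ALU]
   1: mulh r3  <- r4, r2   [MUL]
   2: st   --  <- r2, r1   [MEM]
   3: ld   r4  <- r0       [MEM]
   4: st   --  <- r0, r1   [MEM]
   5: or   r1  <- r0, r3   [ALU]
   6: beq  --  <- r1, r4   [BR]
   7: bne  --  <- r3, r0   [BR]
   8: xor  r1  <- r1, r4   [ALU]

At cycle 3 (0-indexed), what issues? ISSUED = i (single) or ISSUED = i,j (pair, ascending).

ISSUED = 4,5

#0 head=0: sub.ALU i0 WAW r3
#1 head=1: mulh.MUL/st.MEM i1&i2 pair
#2 head=3: ld.MEM i3 no-port MEM/MEM
#3 head=4: st.MEM/or.ALU i4&i5 pair
#4 head=6: beq.BR i6 no-port BR/BR
#5 head=7: bne.BR/xor.ALU i7&i8 pair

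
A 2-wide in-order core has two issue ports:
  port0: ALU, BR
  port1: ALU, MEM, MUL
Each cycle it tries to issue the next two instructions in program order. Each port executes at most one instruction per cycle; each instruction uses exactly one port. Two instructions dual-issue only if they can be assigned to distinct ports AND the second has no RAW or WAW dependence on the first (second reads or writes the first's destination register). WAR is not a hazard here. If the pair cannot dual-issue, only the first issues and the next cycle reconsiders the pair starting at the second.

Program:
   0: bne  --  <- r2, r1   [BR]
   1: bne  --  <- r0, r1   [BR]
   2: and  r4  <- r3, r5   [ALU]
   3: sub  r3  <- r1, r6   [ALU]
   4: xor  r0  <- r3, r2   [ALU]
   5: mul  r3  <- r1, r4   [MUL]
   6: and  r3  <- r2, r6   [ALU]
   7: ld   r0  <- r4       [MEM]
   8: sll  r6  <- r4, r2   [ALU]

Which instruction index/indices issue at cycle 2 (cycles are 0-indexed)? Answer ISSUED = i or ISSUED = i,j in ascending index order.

0. bne @i0  | no-port BR/BR
1. bne/and @i1&i2  | 2-wide
2. sub @i3  | RAW r3
3. xor/mul @i4&i5  | 2-wide
4. and/ld @i6&i7  | 2-wide
5. sll @i8  | tail

ISSUED = 3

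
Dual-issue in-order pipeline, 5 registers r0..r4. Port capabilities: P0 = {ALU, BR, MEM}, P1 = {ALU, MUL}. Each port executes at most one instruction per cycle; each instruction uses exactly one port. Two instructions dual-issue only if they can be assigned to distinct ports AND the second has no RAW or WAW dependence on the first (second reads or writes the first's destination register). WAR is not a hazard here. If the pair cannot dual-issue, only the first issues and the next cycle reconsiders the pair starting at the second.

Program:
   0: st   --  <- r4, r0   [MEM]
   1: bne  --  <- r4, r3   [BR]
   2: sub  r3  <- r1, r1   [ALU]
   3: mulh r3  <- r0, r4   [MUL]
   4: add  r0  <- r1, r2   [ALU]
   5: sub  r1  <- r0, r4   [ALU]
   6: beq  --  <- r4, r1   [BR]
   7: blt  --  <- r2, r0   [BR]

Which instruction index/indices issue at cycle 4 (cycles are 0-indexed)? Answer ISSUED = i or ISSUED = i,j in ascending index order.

[0] i0  st  -- no-port MEM/BR
[1] i1+i2  bne+sub  -- pair
[2] i3+i4  mulh+add  -- pair
[3] i5  sub  -- RAW r1
[4] i6  beq  -- no-port BR/BR
[5] i7  blt  -- tail

ISSUED = 6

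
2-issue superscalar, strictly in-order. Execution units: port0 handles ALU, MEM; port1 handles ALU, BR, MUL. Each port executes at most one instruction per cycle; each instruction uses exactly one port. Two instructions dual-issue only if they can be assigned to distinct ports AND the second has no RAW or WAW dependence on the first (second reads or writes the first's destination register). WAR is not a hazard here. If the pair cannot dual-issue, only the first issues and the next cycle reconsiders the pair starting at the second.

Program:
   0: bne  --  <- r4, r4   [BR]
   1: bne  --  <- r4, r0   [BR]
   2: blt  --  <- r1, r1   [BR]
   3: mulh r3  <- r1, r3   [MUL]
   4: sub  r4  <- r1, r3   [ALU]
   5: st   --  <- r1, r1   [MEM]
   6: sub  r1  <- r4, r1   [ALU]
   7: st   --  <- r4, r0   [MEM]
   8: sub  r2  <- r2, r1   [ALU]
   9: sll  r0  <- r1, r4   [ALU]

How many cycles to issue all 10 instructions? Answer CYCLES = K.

CYCLES = 7

t=0 i0:bne ; no-port BR/BR
t=1 i1:bne ; no-port BR/BR
t=2 i2:blt ; no-port BR/MUL
t=3 i3:mulh ; RAW r3
t=4 i4+i5:sub st ; dual
t=5 i6+i7:sub st ; dual
t=6 i8+i9:sub sll ; dual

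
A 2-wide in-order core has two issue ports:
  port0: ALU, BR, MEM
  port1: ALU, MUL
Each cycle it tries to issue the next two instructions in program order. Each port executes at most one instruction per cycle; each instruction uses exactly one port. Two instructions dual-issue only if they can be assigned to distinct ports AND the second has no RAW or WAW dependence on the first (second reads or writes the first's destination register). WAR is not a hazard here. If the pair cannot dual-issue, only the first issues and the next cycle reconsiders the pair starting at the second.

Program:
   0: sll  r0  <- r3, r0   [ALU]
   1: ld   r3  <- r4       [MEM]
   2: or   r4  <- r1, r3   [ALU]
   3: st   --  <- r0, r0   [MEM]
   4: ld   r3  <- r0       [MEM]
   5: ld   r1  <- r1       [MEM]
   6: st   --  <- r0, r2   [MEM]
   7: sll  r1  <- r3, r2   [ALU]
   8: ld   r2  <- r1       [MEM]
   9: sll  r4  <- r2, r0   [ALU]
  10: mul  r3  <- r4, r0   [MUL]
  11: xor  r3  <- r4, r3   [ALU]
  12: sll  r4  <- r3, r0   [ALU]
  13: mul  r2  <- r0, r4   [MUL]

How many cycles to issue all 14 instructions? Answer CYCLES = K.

[0] i0/i1  sll.ALU+ld.MEM  -- dual
[1] i2/i3  or.ALU+st.MEM  -- dual
[2] i4  ld.MEM  -- no-port MEM/MEM
[3] i5  ld.MEM  -- no-port MEM/MEM
[4] i6/i7  st.MEM+sll.ALU  -- dual
[5] i8  ld.MEM  -- RAW r2
[6] i9  sll.ALU  -- RAW r4
[7] i10  mul.MUL  -- RAW+WAW r3
[8] i11  xor.ALU  -- RAW r3
[9] i12  sll.ALU  -- RAW r4
[10] i13  mul.MUL  -- tail

CYCLES = 11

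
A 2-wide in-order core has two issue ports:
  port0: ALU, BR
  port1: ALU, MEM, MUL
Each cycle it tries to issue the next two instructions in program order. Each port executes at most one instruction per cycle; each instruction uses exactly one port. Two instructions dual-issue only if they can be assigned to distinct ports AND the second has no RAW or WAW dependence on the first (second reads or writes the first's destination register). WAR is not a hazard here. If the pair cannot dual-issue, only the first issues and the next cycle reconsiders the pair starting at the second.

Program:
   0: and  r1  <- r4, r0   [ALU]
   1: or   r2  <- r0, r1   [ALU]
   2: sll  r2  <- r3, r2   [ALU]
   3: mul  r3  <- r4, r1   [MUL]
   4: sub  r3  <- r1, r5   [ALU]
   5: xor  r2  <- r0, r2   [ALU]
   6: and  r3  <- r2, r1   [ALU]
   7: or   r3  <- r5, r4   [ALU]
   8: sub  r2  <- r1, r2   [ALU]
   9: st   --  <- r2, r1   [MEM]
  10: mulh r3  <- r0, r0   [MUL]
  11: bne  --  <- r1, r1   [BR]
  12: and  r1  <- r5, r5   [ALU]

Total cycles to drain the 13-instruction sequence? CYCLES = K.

CYCLES = 9

0. and @i0  | RAW r1
1. or @i1  | RAW+WAW r2
2. sll/mul @i2/i3  | 2-wide
3. sub/xor @i4/i5  | 2-wide
4. and @i6  | WAW r3
5. or/sub @i7/i8  | 2-wide
6. st @i9  | no-port MEM/MUL
7. mulh/bne @i10/i11  | 2-wide
8. and @i12  | tail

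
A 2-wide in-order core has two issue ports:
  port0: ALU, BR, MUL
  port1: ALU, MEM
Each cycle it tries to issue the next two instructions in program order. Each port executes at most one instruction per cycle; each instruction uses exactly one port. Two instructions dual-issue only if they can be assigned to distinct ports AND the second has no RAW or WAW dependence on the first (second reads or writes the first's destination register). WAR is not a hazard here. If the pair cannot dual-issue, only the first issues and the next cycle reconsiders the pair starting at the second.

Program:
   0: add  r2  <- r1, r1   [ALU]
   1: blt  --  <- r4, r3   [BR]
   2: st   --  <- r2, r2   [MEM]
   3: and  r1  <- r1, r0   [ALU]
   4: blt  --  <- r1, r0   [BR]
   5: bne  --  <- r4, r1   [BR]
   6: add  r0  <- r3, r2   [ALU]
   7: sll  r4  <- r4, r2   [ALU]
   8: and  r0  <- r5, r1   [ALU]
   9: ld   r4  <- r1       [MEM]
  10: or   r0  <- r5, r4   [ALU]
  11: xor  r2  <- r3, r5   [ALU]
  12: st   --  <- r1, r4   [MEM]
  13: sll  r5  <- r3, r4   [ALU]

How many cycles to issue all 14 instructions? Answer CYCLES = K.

c0: i0,i1 add blt  2-wide
c1: i2,i3 st and  2-wide
c2: i4 blt  no-port BR/BR
c3: i5,i6 bne add  2-wide
c4: i7,i8 sll and  2-wide
c5: i9 ld  RAW r4
c6: i10,i11 or xor  2-wide
c7: i12,i13 st sll  2-wide

CYCLES = 8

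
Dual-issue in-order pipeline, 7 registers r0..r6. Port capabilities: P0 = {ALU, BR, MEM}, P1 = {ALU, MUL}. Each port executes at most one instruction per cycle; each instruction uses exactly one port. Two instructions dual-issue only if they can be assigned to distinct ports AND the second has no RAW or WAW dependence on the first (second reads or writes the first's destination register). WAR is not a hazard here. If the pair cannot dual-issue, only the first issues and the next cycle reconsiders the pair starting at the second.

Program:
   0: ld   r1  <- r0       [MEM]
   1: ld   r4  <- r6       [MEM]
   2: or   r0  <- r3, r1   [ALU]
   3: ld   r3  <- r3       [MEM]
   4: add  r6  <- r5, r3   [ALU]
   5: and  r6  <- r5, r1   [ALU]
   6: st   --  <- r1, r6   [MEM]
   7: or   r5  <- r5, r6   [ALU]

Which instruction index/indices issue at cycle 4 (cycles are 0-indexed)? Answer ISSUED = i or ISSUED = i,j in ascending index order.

[0] i0  ld  -- no-port MEM/MEM
[1] i1/i2  ld;or  -- 2-wide
[2] i3  ld  -- RAW r3
[3] i4  add  -- WAW r6
[4] i5  and  -- RAW r6
[5] i6/i7  st;or  -- 2-wide

ISSUED = 5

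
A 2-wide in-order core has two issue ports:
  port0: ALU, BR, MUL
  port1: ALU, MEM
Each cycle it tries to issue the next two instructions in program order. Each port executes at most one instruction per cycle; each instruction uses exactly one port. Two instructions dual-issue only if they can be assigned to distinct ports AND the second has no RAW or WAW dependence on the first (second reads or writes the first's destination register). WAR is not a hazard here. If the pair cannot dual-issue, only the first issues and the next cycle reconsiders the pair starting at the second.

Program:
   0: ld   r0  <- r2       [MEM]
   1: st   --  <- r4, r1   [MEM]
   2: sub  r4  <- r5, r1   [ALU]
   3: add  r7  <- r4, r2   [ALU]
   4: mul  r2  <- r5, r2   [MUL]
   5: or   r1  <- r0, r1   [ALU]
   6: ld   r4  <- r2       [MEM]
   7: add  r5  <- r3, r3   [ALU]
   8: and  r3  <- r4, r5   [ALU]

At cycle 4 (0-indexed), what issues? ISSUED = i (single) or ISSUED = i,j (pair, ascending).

ISSUED = 7

[0] i0  ld.MEM  -- no-port MEM/MEM
[1] i1&i2  st.MEM/sub.ALU  -- dual
[2] i3&i4  add.ALU/mul.MUL  -- dual
[3] i5&i6  or.ALU/ld.MEM  -- dual
[4] i7  add.ALU  -- RAW r5
[5] i8  and.ALU  -- tail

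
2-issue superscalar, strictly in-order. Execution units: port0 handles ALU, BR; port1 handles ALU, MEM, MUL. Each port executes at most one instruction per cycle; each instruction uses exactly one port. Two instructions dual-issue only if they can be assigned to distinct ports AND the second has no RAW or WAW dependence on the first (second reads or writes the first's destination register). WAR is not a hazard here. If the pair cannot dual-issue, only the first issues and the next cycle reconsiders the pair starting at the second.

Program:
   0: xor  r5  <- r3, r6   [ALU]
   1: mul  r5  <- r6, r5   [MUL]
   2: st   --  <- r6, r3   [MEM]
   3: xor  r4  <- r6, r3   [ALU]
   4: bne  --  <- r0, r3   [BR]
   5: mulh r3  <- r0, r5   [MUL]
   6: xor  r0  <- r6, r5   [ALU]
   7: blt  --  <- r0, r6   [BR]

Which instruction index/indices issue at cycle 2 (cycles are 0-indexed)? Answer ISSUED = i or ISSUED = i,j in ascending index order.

c0: i0 xor  RAW+WAW r5
c1: i1 mul  no-port MUL/MEM
c2: i2&i3 st/xor  2-wide
c3: i4&i5 bne/mulh  2-wide
c4: i6 xor  RAW r0
c5: i7 blt  tail

ISSUED = 2,3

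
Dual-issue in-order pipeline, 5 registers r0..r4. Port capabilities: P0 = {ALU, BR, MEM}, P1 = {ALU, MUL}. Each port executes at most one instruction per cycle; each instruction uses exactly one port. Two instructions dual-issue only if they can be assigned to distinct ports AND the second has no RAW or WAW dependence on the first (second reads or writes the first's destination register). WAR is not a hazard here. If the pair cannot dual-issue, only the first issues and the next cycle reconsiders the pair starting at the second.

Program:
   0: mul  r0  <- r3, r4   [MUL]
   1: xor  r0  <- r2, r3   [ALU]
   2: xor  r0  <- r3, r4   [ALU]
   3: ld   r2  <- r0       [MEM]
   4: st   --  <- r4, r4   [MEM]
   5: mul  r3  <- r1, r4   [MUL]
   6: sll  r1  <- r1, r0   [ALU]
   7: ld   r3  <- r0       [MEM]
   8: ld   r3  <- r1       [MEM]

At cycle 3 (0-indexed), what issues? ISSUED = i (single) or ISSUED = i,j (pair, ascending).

ISSUED = 3

t=0 i0:mul.MUL ; WAW r0
t=1 i1:xor.ALU ; WAW r0
t=2 i2:xor.ALU ; RAW r0
t=3 i3:ld.MEM ; no-port MEM/MEM
t=4 i4,i5:st.MEM/mul.MUL ; pair
t=5 i6,i7:sll.ALU/ld.MEM ; pair
t=6 i8:ld.MEM ; tail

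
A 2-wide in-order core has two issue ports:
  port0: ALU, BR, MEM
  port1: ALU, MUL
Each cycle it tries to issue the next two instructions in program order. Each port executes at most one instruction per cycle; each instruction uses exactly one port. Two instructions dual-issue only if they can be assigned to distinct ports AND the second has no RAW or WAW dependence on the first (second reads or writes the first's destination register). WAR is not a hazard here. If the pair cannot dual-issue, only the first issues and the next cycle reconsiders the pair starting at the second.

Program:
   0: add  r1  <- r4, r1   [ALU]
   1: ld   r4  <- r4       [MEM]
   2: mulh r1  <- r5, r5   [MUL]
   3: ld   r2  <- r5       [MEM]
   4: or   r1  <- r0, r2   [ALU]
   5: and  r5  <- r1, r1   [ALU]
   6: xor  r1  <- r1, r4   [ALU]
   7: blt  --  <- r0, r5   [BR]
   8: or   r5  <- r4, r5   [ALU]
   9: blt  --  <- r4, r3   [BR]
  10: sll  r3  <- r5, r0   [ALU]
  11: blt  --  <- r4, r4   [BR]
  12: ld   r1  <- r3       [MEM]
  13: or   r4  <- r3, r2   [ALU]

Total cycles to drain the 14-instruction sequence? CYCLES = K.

[0] i0&i1  add;ld  -- dual
[1] i2&i3  mulh;ld  -- dual
[2] i4  or  -- RAW r1
[3] i5&i6  and;xor  -- dual
[4] i7&i8  blt;or  -- dual
[5] i9&i10  blt;sll  -- dual
[6] i11  blt  -- no-port BR/MEM
[7] i12&i13  ld;or  -- dual

CYCLES = 8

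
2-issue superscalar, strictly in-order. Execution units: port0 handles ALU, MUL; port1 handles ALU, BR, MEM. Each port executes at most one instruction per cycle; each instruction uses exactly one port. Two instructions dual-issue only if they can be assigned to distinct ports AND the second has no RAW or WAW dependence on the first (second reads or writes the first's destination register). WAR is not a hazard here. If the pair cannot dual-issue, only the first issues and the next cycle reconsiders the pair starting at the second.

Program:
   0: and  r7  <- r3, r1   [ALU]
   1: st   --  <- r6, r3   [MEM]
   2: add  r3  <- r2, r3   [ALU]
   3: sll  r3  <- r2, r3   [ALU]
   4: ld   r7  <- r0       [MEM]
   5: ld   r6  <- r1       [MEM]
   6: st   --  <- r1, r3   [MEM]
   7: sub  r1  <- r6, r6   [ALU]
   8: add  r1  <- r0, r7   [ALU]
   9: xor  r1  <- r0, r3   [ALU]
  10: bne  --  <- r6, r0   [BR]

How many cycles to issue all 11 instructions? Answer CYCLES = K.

CYCLES = 7

[0] i0,i1  and;st  -- dual
[1] i2  add  -- RAW+WAW r3
[2] i3,i4  sll;ld  -- dual
[3] i5  ld  -- no-port MEM/MEM
[4] i6,i7  st;sub  -- dual
[5] i8  add  -- WAW r1
[6] i9,i10  xor;bne  -- dual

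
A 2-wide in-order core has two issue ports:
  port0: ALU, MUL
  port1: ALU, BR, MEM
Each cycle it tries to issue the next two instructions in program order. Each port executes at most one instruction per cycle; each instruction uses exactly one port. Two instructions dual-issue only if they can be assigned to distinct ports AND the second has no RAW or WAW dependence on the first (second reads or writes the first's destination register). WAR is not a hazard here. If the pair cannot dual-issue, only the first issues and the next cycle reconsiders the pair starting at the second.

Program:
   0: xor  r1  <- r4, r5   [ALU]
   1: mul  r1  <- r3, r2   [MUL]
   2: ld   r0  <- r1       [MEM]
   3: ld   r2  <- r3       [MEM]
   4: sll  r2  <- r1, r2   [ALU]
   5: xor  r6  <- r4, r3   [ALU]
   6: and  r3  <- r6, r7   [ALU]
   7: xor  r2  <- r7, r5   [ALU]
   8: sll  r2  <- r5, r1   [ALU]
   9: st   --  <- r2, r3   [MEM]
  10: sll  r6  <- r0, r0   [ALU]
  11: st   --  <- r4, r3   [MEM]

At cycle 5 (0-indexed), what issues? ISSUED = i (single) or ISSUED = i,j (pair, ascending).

  cy0 -> i0 (xor) WAW r1
  cy1 -> i1 (mul) RAW r1
  cy2 -> i2 (ld) no-port MEM/MEM
  cy3 -> i3 (ld) RAW+WAW r2
  cy4 -> i4/i5 (sll;xor) dual
  cy5 -> i6/i7 (and;xor) dual
  cy6 -> i8 (sll) RAW r2
  cy7 -> i9/i10 (st;sll) dual
  cy8 -> i11 (st) tail

ISSUED = 6,7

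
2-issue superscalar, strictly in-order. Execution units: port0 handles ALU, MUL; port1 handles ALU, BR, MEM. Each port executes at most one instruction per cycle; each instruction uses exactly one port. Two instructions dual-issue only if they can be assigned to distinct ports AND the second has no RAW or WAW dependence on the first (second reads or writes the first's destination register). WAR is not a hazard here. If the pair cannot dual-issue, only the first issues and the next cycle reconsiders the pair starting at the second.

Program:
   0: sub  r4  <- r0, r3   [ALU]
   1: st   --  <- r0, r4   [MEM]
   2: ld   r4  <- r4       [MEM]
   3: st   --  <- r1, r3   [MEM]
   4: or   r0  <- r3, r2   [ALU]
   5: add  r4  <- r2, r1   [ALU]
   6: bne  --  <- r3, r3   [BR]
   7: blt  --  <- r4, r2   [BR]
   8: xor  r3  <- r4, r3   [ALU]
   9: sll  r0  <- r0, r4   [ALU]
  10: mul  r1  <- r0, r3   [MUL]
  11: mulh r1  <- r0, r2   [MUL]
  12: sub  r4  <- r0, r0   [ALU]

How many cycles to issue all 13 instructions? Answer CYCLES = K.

CYCLES = 9

0. sub @i0  | RAW r4
1. st @i1  | no-port MEM/MEM
2. ld @i2  | no-port MEM/MEM
3. st;or @i3&i4  | dual
4. add;bne @i5&i6  | dual
5. blt;xor @i7&i8  | dual
6. sll @i9  | RAW r0
7. mul @i10  | no-port MUL/MUL
8. mulh;sub @i11&i12  | dual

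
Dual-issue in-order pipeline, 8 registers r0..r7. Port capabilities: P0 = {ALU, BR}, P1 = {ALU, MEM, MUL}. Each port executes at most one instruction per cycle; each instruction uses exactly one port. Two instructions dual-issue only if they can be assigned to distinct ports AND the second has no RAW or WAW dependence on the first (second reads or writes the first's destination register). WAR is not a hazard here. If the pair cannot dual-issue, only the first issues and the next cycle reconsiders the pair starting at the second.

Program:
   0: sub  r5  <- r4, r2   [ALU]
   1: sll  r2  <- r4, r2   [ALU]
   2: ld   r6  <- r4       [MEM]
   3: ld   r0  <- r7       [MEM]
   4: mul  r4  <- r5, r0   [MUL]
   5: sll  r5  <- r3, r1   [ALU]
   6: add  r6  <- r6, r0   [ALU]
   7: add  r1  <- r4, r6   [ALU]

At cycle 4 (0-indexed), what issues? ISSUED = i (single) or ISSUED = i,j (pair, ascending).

0. sub sll @i0/i1  | dual
1. ld @i2  | no-port MEM/MEM
2. ld @i3  | no-port MEM/MUL
3. mul sll @i4/i5  | dual
4. add @i6  | RAW r6
5. add @i7  | tail

ISSUED = 6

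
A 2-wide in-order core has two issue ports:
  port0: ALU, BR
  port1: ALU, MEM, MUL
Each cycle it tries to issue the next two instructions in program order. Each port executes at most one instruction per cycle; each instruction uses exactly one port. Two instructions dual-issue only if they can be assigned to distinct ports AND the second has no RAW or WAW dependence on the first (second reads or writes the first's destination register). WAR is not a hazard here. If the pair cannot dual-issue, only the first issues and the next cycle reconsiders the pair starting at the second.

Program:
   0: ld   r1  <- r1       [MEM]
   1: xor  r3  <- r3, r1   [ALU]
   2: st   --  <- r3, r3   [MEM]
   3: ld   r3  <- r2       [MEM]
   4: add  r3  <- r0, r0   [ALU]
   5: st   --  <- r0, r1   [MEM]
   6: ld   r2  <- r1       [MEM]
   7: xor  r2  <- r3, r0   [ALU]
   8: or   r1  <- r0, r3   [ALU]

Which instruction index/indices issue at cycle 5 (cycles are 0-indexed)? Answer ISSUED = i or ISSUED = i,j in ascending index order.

ISSUED = 6

c0: i0 ld  RAW r1
c1: i1 xor  RAW r3
c2: i2 st  no-port MEM/MEM
c3: i3 ld  WAW r3
c4: i4&i5 add+st  2-wide
c5: i6 ld  WAW r2
c6: i7&i8 xor+or  2-wide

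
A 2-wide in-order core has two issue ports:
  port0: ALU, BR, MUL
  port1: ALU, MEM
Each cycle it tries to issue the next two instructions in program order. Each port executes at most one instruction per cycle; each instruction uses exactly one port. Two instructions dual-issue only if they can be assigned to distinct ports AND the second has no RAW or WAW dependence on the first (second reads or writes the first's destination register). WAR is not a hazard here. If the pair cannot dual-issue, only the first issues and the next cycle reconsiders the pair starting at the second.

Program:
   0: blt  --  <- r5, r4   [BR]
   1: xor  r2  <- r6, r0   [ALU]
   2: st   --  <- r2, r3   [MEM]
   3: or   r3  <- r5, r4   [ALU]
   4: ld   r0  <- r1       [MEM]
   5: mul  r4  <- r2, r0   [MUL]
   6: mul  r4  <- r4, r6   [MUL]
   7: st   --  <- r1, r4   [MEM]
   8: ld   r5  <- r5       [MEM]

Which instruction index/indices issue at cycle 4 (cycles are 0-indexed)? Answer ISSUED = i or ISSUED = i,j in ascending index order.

ISSUED = 6

0. blt;xor @i0/i1  | pair
1. st;or @i2/i3  | pair
2. ld @i4  | RAW r0
3. mul @i5  | no-port MUL/MUL
4. mul @i6  | RAW r4
5. st @i7  | no-port MEM/MEM
6. ld @i8  | tail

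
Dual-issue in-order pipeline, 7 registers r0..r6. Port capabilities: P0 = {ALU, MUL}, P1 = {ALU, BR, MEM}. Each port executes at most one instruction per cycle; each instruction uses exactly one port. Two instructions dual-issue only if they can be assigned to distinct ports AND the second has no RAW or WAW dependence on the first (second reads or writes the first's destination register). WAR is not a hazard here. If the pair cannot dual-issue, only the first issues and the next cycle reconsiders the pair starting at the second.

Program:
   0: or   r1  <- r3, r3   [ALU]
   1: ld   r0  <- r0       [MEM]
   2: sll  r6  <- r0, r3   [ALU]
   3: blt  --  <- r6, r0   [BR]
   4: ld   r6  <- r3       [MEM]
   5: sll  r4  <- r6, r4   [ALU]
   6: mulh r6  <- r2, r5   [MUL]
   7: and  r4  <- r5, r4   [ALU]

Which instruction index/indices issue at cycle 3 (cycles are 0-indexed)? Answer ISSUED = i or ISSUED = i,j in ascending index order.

ISSUED = 4

c0: i0,i1 or.ALU;ld.MEM  2-wide
c1: i2 sll.ALU  RAW r6
c2: i3 blt.BR  no-port BR/MEM
c3: i4 ld.MEM  RAW r6
c4: i5,i6 sll.ALU;mulh.MUL  2-wide
c5: i7 and.ALU  tail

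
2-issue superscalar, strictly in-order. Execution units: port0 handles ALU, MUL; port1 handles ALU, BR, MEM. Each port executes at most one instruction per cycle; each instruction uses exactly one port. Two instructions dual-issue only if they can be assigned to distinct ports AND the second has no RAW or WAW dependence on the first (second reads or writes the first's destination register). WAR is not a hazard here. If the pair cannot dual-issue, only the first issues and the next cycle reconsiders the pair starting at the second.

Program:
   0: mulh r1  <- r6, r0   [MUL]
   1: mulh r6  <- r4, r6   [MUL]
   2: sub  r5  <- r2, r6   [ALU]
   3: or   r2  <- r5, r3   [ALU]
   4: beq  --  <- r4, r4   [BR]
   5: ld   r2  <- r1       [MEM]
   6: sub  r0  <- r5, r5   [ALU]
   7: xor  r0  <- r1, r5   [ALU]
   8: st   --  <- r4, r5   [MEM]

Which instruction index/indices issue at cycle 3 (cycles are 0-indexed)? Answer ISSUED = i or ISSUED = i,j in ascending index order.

t=0 i0:mulh ; no-port MUL/MUL
t=1 i1:mulh ; RAW r6
t=2 i2:sub ; RAW r5
t=3 i3+i4:or beq ; 2-wide
t=4 i5+i6:ld sub ; 2-wide
t=5 i7+i8:xor st ; 2-wide

ISSUED = 3,4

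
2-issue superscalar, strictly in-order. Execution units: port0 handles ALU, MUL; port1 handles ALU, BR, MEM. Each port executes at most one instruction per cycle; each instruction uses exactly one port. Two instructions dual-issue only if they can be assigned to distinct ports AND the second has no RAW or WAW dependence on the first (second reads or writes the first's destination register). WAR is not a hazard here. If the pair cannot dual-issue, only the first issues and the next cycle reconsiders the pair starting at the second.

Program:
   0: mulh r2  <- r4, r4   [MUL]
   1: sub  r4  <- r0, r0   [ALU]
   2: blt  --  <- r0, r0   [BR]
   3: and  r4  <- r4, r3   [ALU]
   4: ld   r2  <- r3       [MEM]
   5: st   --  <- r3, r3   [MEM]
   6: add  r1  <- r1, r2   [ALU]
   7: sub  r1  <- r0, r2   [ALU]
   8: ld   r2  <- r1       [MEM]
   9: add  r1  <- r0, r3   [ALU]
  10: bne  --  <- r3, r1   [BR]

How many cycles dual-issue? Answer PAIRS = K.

0. mulh;sub @i0+i1  | pair
1. blt;and @i2+i3  | pair
2. ld @i4  | no-port MEM/MEM
3. st;add @i5+i6  | pair
4. sub @i7  | RAW r1
5. ld;add @i8+i9  | pair
6. bne @i10  | tail

PAIRS = 4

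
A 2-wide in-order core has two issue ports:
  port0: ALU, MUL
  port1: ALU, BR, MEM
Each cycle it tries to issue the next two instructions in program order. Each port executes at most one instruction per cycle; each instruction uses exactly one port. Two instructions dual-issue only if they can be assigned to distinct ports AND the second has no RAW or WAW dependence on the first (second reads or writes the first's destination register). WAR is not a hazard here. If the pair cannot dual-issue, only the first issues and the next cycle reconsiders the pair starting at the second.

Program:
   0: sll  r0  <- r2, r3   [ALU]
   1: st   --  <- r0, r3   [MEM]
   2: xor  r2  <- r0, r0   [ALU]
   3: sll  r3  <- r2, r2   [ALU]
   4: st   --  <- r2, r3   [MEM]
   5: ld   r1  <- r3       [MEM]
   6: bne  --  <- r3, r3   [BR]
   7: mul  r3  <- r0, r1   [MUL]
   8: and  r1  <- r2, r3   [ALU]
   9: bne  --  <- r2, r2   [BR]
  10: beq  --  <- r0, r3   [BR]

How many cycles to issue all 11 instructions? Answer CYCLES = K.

c0: i0 sll.ALU  RAW r0
c1: i1+i2 st.MEM/xor.ALU  pair
c2: i3 sll.ALU  RAW r3
c3: i4 st.MEM  no-port MEM/MEM
c4: i5 ld.MEM  no-port MEM/BR
c5: i6+i7 bne.BR/mul.MUL  pair
c6: i8+i9 and.ALU/bne.BR  pair
c7: i10 beq.BR  tail

CYCLES = 8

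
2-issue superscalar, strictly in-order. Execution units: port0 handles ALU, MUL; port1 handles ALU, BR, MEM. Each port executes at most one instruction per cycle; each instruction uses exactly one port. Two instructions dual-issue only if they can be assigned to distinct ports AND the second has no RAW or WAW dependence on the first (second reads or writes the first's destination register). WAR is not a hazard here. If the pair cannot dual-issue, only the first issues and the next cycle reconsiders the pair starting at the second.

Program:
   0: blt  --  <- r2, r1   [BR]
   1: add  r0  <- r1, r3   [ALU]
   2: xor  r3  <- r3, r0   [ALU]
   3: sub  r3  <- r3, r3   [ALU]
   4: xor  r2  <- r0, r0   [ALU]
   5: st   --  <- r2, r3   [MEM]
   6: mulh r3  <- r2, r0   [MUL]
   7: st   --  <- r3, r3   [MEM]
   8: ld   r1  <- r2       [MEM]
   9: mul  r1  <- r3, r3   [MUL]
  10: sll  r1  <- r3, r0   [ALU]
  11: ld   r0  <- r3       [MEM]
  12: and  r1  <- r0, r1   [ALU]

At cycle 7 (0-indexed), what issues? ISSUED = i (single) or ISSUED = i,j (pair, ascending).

[0] i0,i1  blt;add  -- 2-wide
[1] i2  xor  -- RAW+WAW r3
[2] i3,i4  sub;xor  -- 2-wide
[3] i5,i6  st;mulh  -- 2-wide
[4] i7  st  -- no-port MEM/MEM
[5] i8  ld  -- WAW r1
[6] i9  mul  -- WAW r1
[7] i10,i11  sll;ld  -- 2-wide
[8] i12  and  -- tail

ISSUED = 10,11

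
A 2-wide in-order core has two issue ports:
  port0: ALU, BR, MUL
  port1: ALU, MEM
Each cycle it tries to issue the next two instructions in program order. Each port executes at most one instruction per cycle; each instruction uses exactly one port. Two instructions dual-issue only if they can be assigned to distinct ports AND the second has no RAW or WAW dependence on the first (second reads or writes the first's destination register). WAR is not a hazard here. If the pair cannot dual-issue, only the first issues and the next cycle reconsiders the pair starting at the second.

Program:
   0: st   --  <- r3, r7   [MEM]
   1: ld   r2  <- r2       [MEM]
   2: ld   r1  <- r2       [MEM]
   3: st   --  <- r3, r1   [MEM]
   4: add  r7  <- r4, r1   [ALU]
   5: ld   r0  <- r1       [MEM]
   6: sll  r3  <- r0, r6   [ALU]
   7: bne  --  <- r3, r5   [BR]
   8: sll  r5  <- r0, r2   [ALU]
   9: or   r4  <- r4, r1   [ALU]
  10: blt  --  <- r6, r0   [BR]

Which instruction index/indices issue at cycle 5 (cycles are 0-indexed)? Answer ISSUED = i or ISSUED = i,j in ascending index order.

ISSUED = 6

c0: i0 st.MEM  no-port MEM/MEM
c1: i1 ld.MEM  no-port MEM/MEM
c2: i2 ld.MEM  no-port MEM/MEM
c3: i3,i4 st.MEM/add.ALU  dual
c4: i5 ld.MEM  RAW r0
c5: i6 sll.ALU  RAW r3
c6: i7,i8 bne.BR/sll.ALU  dual
c7: i9,i10 or.ALU/blt.BR  dual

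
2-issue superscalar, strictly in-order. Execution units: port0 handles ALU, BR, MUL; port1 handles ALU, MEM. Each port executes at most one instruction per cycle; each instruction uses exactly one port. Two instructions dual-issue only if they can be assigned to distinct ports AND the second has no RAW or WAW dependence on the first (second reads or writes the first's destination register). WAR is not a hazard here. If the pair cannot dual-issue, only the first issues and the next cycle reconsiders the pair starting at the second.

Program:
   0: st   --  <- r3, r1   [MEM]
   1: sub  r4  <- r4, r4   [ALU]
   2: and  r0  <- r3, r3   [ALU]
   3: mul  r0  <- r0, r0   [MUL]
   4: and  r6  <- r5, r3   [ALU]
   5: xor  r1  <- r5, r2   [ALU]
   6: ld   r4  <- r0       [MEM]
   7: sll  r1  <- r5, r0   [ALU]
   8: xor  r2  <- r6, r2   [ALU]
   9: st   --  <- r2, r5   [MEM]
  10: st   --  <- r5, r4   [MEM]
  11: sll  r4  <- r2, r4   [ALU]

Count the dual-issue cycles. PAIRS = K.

[0] i0/i1  st.MEM+sub.ALU  -- pair
[1] i2  and.ALU  -- RAW+WAW r0
[2] i3/i4  mul.MUL+and.ALU  -- pair
[3] i5/i6  xor.ALU+ld.MEM  -- pair
[4] i7/i8  sll.ALU+xor.ALU  -- pair
[5] i9  st.MEM  -- no-port MEM/MEM
[6] i10/i11  st.MEM+sll.ALU  -- pair

PAIRS = 5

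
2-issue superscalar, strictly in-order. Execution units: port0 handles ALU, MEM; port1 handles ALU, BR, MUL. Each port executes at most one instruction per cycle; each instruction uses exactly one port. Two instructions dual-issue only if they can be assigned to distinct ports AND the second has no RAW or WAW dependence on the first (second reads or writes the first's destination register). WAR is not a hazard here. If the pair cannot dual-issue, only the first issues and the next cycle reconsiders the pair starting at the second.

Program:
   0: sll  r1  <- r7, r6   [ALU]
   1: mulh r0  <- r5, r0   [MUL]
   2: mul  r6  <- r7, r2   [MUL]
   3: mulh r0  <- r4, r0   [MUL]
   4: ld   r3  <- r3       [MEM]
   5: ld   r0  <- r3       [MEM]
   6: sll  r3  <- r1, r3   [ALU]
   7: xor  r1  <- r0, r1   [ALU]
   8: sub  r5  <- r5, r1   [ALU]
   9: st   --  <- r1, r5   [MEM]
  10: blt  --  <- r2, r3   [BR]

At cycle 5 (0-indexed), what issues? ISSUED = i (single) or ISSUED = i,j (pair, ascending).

t=0 i0/i1:sll mulh ; 2-wide
t=1 i2:mul ; no-port MUL/MUL
t=2 i3/i4:mulh ld ; 2-wide
t=3 i5/i6:ld sll ; 2-wide
t=4 i7:xor ; RAW r1
t=5 i8:sub ; RAW r5
t=6 i9/i10:st blt ; 2-wide

ISSUED = 8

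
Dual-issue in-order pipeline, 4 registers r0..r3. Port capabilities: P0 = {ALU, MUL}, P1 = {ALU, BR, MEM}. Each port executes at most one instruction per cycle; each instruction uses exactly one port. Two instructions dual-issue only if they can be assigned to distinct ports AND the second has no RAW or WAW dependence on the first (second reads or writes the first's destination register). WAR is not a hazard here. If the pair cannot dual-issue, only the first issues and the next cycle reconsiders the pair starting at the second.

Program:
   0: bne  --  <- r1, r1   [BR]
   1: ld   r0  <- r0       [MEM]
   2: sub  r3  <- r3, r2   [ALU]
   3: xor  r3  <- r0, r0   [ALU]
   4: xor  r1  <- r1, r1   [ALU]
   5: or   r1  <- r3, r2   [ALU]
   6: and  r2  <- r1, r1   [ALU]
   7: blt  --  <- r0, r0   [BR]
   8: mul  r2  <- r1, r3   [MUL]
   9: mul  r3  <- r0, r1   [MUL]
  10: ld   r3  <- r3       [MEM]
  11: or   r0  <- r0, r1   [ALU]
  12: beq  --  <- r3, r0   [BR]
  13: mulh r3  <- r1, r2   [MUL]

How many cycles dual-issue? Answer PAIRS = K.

#0 head=0: bne.BR i0 no-port BR/MEM
#1 head=1: ld.MEM;sub.ALU i1&i2 dual
#2 head=3: xor.ALU;xor.ALU i3&i4 dual
#3 head=5: or.ALU i5 RAW r1
#4 head=6: and.ALU;blt.BR i6&i7 dual
#5 head=8: mul.MUL i8 no-port MUL/MUL
#6 head=9: mul.MUL i9 RAW+WAW r3
#7 head=10: ld.MEM;or.ALU i10&i11 dual
#8 head=12: beq.BR;mulh.MUL i12&i13 dual

PAIRS = 5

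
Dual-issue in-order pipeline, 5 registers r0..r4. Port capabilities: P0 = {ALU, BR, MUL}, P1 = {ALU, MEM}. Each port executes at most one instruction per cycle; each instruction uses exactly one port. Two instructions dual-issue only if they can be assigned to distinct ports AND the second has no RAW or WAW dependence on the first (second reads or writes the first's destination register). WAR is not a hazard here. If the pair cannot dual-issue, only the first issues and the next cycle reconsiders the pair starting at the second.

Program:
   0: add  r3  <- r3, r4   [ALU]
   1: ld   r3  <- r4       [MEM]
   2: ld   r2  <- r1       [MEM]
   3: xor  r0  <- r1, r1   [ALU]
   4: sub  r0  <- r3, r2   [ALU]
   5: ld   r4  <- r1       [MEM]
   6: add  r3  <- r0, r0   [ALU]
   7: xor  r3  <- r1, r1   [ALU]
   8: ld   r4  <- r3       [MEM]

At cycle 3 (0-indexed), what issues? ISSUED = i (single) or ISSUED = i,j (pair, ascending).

#0 head=0: add.ALU i0 WAW r3
#1 head=1: ld.MEM i1 no-port MEM/MEM
#2 head=2: ld.MEM xor.ALU i2&i3 2-wide
#3 head=4: sub.ALU ld.MEM i4&i5 2-wide
#4 head=6: add.ALU i6 WAW r3
#5 head=7: xor.ALU i7 RAW r3
#6 head=8: ld.MEM i8 tail

ISSUED = 4,5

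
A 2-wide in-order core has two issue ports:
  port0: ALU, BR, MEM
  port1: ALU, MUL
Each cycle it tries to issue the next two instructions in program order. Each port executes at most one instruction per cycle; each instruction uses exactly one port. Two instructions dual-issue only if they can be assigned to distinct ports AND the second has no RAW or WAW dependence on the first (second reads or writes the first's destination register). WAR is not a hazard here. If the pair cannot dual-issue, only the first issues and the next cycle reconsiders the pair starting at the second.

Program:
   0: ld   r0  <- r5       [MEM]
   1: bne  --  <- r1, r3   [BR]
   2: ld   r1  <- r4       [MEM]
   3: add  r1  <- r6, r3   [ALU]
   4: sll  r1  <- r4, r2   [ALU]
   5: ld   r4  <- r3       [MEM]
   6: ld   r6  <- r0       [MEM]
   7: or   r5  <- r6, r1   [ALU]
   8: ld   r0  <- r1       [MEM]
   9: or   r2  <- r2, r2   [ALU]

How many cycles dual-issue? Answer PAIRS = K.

  cy0 -> i0 (ld) no-port MEM/BR
  cy1 -> i1 (bne) no-port BR/MEM
  cy2 -> i2 (ld) WAW r1
  cy3 -> i3 (add) WAW r1
  cy4 -> i4+i5 (sll+ld) pair
  cy5 -> i6 (ld) RAW r6
  cy6 -> i7+i8 (or+ld) pair
  cy7 -> i9 (or) tail

PAIRS = 2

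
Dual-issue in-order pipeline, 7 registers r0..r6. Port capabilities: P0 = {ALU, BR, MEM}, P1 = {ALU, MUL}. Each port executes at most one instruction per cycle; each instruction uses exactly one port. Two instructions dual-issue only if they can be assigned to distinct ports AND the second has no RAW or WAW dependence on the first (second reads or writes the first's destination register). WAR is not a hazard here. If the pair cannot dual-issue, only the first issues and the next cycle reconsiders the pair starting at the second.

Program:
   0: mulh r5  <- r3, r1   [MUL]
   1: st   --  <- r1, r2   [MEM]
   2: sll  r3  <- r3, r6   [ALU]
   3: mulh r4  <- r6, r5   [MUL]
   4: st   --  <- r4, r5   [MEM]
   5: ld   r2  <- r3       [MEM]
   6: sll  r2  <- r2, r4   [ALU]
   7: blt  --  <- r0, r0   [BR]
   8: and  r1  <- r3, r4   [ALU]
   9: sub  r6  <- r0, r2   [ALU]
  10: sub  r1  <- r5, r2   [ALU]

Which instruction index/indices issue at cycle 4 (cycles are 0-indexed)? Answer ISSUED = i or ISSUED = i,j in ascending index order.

[0] i0,i1  mulh;st  -- 2-wide
[1] i2,i3  sll;mulh  -- 2-wide
[2] i4  st  -- no-port MEM/MEM
[3] i5  ld  -- RAW+WAW r2
[4] i6,i7  sll;blt  -- 2-wide
[5] i8,i9  and;sub  -- 2-wide
[6] i10  sub  -- tail

ISSUED = 6,7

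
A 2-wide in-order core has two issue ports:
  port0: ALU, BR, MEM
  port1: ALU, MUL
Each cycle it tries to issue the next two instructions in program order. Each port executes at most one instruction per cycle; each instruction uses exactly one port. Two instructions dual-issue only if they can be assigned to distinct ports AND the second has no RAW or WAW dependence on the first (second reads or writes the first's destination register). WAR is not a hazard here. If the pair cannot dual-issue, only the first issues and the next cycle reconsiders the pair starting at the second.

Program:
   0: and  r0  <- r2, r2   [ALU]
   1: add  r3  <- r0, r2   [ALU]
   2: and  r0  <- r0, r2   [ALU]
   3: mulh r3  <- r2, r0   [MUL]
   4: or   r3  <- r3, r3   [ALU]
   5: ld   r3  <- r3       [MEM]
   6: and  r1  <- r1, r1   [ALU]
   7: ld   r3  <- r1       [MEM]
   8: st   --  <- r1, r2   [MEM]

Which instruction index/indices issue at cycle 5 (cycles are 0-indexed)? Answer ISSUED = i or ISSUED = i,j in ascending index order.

#0 head=0: and.ALU i0 RAW r0
#1 head=1: add.ALU and.ALU i1+i2 2-wide
#2 head=3: mulh.MUL i3 RAW+WAW r3
#3 head=4: or.ALU i4 RAW+WAW r3
#4 head=5: ld.MEM and.ALU i5+i6 2-wide
#5 head=7: ld.MEM i7 no-port MEM/MEM
#6 head=8: st.MEM i8 tail

ISSUED = 7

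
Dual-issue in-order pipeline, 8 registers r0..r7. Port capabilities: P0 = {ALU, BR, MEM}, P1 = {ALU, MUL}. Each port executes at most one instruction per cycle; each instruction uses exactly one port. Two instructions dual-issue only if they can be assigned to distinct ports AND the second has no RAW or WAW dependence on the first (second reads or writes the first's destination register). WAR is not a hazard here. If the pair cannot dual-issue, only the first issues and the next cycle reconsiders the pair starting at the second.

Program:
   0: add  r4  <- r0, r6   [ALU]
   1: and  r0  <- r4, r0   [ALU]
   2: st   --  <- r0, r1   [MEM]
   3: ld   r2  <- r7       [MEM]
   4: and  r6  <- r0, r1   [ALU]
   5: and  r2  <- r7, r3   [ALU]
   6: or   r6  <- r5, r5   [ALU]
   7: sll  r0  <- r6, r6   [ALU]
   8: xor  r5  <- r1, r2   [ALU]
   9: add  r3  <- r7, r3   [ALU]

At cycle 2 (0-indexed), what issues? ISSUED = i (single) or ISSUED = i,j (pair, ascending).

c0: i0 add  RAW r4
c1: i1 and  RAW r0
c2: i2 st  no-port MEM/MEM
c3: i3/i4 ld and  dual
c4: i5/i6 and or  dual
c5: i7/i8 sll xor  dual
c6: i9 add  tail

ISSUED = 2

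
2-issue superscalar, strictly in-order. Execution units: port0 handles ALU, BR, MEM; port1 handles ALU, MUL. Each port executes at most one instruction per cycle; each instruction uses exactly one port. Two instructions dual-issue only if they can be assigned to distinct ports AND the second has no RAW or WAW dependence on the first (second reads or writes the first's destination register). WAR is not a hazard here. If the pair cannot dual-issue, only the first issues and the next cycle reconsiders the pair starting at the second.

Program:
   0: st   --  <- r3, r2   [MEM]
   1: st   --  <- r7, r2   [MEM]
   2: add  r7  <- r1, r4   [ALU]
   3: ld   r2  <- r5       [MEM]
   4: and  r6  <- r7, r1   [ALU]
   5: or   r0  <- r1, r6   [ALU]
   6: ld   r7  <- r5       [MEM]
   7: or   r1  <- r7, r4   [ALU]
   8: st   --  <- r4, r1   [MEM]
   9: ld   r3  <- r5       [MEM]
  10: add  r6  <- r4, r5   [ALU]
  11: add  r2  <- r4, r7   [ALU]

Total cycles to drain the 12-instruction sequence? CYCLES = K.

CYCLES = 8

0. st.MEM @i0  | no-port MEM/MEM
1. st.MEM;add.ALU @i1/i2  | pair
2. ld.MEM;and.ALU @i3/i4  | pair
3. or.ALU;ld.MEM @i5/i6  | pair
4. or.ALU @i7  | RAW r1
5. st.MEM @i8  | no-port MEM/MEM
6. ld.MEM;add.ALU @i9/i10  | pair
7. add.ALU @i11  | tail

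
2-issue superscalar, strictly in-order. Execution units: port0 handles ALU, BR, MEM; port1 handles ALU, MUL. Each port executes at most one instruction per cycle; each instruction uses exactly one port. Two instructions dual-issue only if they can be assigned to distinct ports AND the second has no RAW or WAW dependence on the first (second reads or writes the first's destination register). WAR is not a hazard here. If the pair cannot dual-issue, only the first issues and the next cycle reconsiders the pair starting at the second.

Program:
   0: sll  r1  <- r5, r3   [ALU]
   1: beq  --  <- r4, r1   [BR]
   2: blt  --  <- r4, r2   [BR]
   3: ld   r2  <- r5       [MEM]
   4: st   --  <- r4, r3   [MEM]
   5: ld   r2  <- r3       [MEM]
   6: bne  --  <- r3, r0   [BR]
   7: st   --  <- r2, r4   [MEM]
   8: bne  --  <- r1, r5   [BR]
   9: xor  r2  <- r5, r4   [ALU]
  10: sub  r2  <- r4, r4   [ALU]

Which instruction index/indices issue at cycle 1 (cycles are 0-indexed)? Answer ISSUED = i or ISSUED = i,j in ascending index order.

ISSUED = 1

t=0 i0:sll ; RAW r1
t=1 i1:beq ; no-port BR/BR
t=2 i2:blt ; no-port BR/MEM
t=3 i3:ld ; no-port MEM/MEM
t=4 i4:st ; no-port MEM/MEM
t=5 i5:ld ; no-port MEM/BR
t=6 i6:bne ; no-port BR/MEM
t=7 i7:st ; no-port MEM/BR
t=8 i8+i9:bne xor ; 2-wide
t=9 i10:sub ; tail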